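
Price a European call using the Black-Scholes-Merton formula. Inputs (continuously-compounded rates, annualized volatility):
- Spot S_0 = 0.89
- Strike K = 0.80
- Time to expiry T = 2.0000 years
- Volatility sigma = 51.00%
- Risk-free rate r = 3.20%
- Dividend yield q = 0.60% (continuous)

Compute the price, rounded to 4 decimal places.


d1 = (ln(S/K) + (r - q + 0.5*sigma^2) * T) / (sigma * sqrt(T)) = 0.58053430
d2 = d1 - sigma * sqrt(T) = -0.14071462
exp(-rT) = 0.93800500; exp(-qT) = 0.98807171
C = S_0 * exp(-qT) * N(d1) - K * exp(-rT) * N(d2)
N(d1) = 0.71922282; N(d2) = 0.44404770
C = 0.8900 * 0.98807171 * 0.71922282 - 0.8000 * 0.93800500 * 0.44404770 = 0.2993

Answer: Price = 0.2993


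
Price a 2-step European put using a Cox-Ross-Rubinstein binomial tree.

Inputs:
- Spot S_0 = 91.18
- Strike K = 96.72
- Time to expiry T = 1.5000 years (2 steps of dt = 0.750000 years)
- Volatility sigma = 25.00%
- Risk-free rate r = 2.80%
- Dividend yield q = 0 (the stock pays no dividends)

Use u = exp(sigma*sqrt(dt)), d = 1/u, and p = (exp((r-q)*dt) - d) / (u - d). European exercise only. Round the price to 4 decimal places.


Answer: Price = V(0,0) = 11.8571

Derivation:
dt = T/N = 0.750000
u = exp(sigma*sqrt(dt)) = 1.241731; d = 1/u = 0.805327
p = (exp((r-q)*dt) - d) / (u - d) = 0.494713
Discount per step: exp(-r*dt) = 0.979219
Stock lattice S(k, i) with i counting down-moves:
  k=0: S(0,0) = 91.1800
  k=1: S(1,0) = 113.2210; S(1,1) = 73.4298
  k=2: S(2,0) = 140.5901; S(2,1) = 91.1800; S(2,2) = 59.1350
Terminal payoffs V(N, i) = max(K - S_T, 0):
  V(2,0) = 0.000000; V(2,1) = 5.540000; V(2,2) = 37.585005
Backward induction: V(k, i) = exp(-r*dt) * [p * V(k+1, i) + (1-p) * V(k+1, i+1)].
  V(1,0) = exp(-r*dt) * [p*0.000000 + (1-p)*5.540000] = 2.741116
  V(1,1) = exp(-r*dt) * [p*5.540000 + (1-p)*37.585005] = 21.280304
  V(0,0) = exp(-r*dt) * [p*2.741116 + (1-p)*21.280304] = 11.857090


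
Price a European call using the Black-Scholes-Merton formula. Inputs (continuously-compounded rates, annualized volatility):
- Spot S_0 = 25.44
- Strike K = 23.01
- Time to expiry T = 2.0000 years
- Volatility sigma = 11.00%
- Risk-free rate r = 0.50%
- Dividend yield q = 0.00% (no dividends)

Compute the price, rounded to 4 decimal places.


d1 = (ln(S/K) + (r - q + 0.5*sigma^2) * T) / (sigma * sqrt(T)) = 0.78742019
d2 = d1 - sigma * sqrt(T) = 0.63185670
exp(-rT) = 0.99004983; exp(-qT) = 1.00000000
C = S_0 * exp(-qT) * N(d1) - K * exp(-rT) * N(d2)
N(d1) = 0.78448203; N(d2) = 0.73625974
C = 25.4400 * 1.00000000 * 0.78448203 - 23.0100 * 0.99004983 * 0.73625974 = 3.1845

Answer: Price = 3.1845


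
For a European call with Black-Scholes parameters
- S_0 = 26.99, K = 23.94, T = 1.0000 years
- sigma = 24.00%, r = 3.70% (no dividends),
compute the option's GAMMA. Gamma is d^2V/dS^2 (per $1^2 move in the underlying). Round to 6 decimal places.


d1 = 0.7738155288; d2 = 0.5338155288
phi(d1) = 0.2957224985; exp(-qT) = 1.0000000000; exp(-rT) = 0.9636761353
Gamma = exp(-qT) * phi(d1) / (S * sigma * sqrt(T)) = 1.0000000000 * 0.2957224985 / (26.9900 * 0.2400 * 1.0000000000) = 0.045653

Answer: Gamma = 0.045653


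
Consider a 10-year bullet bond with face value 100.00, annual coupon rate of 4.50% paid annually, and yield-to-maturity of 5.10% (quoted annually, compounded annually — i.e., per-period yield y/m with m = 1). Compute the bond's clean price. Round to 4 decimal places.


Coupon per period c = face * coupon_rate / m = 4.500000
Periods per year m = 1; per-period yield y/m = 0.051000
Number of cashflows N = 10
Cashflows (t years, CF_t, discount factor 1/(1+y/m)^(m*t), PV):
  t = 1.0000: CF_t = 4.500000, DF = 0.951475, PV = 4.281637
  t = 2.0000: CF_t = 4.500000, DF = 0.905304, PV = 4.073869
  t = 3.0000: CF_t = 4.500000, DF = 0.861374, PV = 3.876184
  t = 4.0000: CF_t = 4.500000, DF = 0.819576, PV = 3.688091
  t = 5.0000: CF_t = 4.500000, DF = 0.779806, PV = 3.509126
  t = 6.0000: CF_t = 4.500000, DF = 0.741965, PV = 3.338845
  t = 7.0000: CF_t = 4.500000, DF = 0.705961, PV = 3.176827
  t = 8.0000: CF_t = 4.500000, DF = 0.671705, PV = 3.022670
  t = 9.0000: CF_t = 4.500000, DF = 0.639110, PV = 2.875995
  t = 10.0000: CF_t = 104.500000, DF = 0.608097, PV = 63.546133
Price P = sum_t PV_t = 95.389376

Answer: Price = 95.3894


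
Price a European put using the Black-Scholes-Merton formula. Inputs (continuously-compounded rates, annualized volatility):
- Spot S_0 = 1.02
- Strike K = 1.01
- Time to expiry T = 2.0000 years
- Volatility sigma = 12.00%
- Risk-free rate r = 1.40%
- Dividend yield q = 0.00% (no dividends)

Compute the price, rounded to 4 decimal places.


Answer: Price = 0.0504

Derivation:
d1 = (ln(S/K) + (r - q + 0.5*sigma^2) * T) / (sigma * sqrt(T)) = 0.30789961
d2 = d1 - sigma * sqrt(T) = 0.13819398
exp(-rT) = 0.97238837; exp(-qT) = 1.00000000
P = K * exp(-rT) * N(-d2) - S_0 * exp(-qT) * N(-d1)
N(-d1) = 0.37907936; N(-d2) = 0.44504356
P = 1.0100 * 0.97238837 * 0.44504356 - 1.0200 * 1.00000000 * 0.37907936 = 0.0504


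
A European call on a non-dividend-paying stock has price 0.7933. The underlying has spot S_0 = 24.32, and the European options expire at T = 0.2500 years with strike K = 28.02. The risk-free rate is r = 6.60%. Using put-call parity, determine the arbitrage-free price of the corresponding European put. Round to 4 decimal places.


Put-call parity: C - P = S_0 * exp(-qT) - K * exp(-rT).
S_0 * exp(-qT) = 24.3200 * 1.00000000 = 24.32000000
K * exp(-rT) = 28.0200 * 0.98363538 = 27.56146333
P = C - S*exp(-qT) + K*exp(-rT)
P = 0.7933 - 24.32000000 + 27.56146333 = 4.0348

Answer: Put price = 4.0348


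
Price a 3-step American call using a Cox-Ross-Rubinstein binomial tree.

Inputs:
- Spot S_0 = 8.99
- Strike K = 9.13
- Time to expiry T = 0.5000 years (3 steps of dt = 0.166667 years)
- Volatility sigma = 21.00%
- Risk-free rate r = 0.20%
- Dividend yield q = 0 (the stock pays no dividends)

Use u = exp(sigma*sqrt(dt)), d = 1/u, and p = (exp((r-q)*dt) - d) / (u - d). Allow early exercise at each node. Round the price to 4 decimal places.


Answer: Price = V(0,0) = 0.5157

Derivation:
dt = T/N = 0.166667
u = exp(sigma*sqrt(dt)) = 1.089514; d = 1/u = 0.917840
p = (exp((r-q)*dt) - d) / (u - d) = 0.480522
Discount per step: exp(-r*dt) = 0.999667
Stock lattice S(k, i) with i counting down-moves:
  k=0: S(0,0) = 8.9900
  k=1: S(1,0) = 9.7947; S(1,1) = 8.2514
  k=2: S(2,0) = 10.6715; S(2,1) = 8.9900; S(2,2) = 7.5734
  k=3: S(3,0) = 11.6268; S(3,1) = 9.7947; S(3,2) = 8.2514; S(3,3) = 6.9512
Terminal payoffs V(N, i) = max(S_T - K, 0):
  V(3,0) = 2.496759; V(3,1) = 0.664735; V(3,2) = 0.000000; V(3,3) = 0.000000
Backward induction: V(k, i) = exp(-r*dt) * [p * V(k+1, i) + (1-p) * V(k+1, i+1)]; then take max(V_cont, immediate exercise) for American.
  V(2,0) = exp(-r*dt) * [p*2.496759 + (1-p)*0.664735] = 1.544548; exercise = 1.541505; V(2,0) = max -> 1.544548
  V(2,1) = exp(-r*dt) * [p*0.664735 + (1-p)*0.000000] = 0.319313; exercise = 0.000000; V(2,1) = max -> 0.319313
  V(2,2) = exp(-r*dt) * [p*0.000000 + (1-p)*0.000000] = 0.000000; exercise = 0.000000; V(2,2) = max -> 0.000000
  V(1,0) = exp(-r*dt) * [p*1.544548 + (1-p)*0.319313] = 0.907763; exercise = 0.664735; V(1,0) = max -> 0.907763
  V(1,1) = exp(-r*dt) * [p*0.319313 + (1-p)*0.000000] = 0.153386; exercise = 0.000000; V(1,1) = max -> 0.153386
  V(0,0) = exp(-r*dt) * [p*0.907763 + (1-p)*0.153386] = 0.515709; exercise = 0.000000; V(0,0) = max -> 0.515709


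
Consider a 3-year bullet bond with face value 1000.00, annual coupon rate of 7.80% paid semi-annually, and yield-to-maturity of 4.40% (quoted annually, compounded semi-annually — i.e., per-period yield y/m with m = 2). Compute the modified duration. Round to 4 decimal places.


Coupon per period c = face * coupon_rate / m = 39.000000
Periods per year m = 2; per-period yield y/m = 0.022000
Number of cashflows N = 6
Cashflows (t years, CF_t, discount factor 1/(1+y/m)^(m*t), PV):
  t = 0.5000: CF_t = 39.000000, DF = 0.978474, PV = 38.160470
  t = 1.0000: CF_t = 39.000000, DF = 0.957411, PV = 37.339011
  t = 1.5000: CF_t = 39.000000, DF = 0.936801, PV = 36.535236
  t = 2.0000: CF_t = 39.000000, DF = 0.916635, PV = 35.748763
  t = 2.5000: CF_t = 39.000000, DF = 0.896903, PV = 34.979221
  t = 3.0000: CF_t = 1039.000000, DF = 0.877596, PV = 911.822223
Price P = sum_t PV_t = 1094.584925
First compute Macaulay numerator sum_t t * PV_t:
  t * PV_t at t = 0.5000: 19.080235
  t * PV_t at t = 1.0000: 37.339011
  t * PV_t at t = 1.5000: 54.802854
  t * PV_t at t = 2.0000: 71.497527
  t * PV_t at t = 2.5000: 87.448051
  t * PV_t at t = 3.0000: 2735.466670
Macaulay duration D = 3005.634349 / 1094.584925 = 2.745912
Modified duration = D / (1 + y/m) = 2.745912 / (1 + 0.022000) = 2.686803

Answer: Modified duration = 2.6868


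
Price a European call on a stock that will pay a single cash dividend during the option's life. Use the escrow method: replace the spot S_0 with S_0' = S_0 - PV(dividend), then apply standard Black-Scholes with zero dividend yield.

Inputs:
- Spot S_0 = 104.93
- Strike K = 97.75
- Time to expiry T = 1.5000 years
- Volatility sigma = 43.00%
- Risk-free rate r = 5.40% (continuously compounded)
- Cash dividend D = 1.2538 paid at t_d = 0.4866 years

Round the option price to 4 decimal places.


Answer: Price = 27.6047

Derivation:
PV(D) = D * exp(-r * t_d) = 1.2538 * 0.97406582 = 1.22128373
S_0' = S_0 - PV(D) = 104.9300 - 1.22128373 = 103.70871627
d1 = (ln(S_0'/K) + (r + sigma^2/2)*T) / (sigma*sqrt(T)) = 0.52948468
d2 = d1 - sigma*sqrt(T) = 0.00284438
exp(-rT) = 0.92219369
N(d1) = 0.70176536; N(d2) = 0.50113474
C = S_0' * N(d1) - K * exp(-rT) * N(d2) = 103.70871627 * 0.70176536 - 97.7500 * 0.92219369 * 0.50113474 = 27.6047


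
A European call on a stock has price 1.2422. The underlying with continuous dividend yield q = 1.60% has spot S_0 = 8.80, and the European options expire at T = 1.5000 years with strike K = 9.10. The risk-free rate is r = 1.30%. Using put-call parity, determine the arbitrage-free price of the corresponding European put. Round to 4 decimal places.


Put-call parity: C - P = S_0 * exp(-qT) - K * exp(-rT).
S_0 * exp(-qT) = 8.8000 * 0.97628571 = 8.59131425
K * exp(-rT) = 9.1000 * 0.98068890 = 8.92426895
P = C - S*exp(-qT) + K*exp(-rT)
P = 1.2422 - 8.59131425 + 8.92426895 = 1.5752

Answer: Put price = 1.5752


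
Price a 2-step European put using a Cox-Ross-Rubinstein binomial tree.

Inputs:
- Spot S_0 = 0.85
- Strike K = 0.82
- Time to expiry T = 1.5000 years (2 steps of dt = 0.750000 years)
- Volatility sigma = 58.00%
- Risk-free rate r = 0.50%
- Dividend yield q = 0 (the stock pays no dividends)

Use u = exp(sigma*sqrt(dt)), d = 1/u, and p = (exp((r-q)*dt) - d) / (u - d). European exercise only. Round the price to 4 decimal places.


Answer: Price = V(0,0) = 0.1937

Derivation:
dt = T/N = 0.750000
u = exp(sigma*sqrt(dt)) = 1.652509; d = 1/u = 0.605140
p = (exp((r-q)*dt) - d) / (u - d) = 0.380589
Discount per step: exp(-r*dt) = 0.996257
Stock lattice S(k, i) with i counting down-moves:
  k=0: S(0,0) = 0.8500
  k=1: S(1,0) = 1.4046; S(1,1) = 0.5144
  k=2: S(2,0) = 2.3212; S(2,1) = 0.8500; S(2,2) = 0.3113
Terminal payoffs V(N, i) = max(K - S_T, 0):
  V(2,0) = 0.000000; V(2,1) = 0.000000; V(2,2) = 0.508734
Backward induction: V(k, i) = exp(-r*dt) * [p * V(k+1, i) + (1-p) * V(k+1, i+1)].
  V(1,0) = exp(-r*dt) * [p*0.000000 + (1-p)*0.000000] = 0.000000
  V(1,1) = exp(-r*dt) * [p*0.000000 + (1-p)*0.508734] = 0.313936
  V(0,0) = exp(-r*dt) * [p*0.000000 + (1-p)*0.313936] = 0.193728


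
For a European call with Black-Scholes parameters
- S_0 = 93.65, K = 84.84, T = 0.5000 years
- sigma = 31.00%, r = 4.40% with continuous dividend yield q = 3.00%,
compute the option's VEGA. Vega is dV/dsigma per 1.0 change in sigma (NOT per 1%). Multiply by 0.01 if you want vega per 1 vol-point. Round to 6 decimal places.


Answer: Vega = 21.838496

Derivation:
d1 = 0.5922466330; d2 = 0.3730435308
phi(d1) = 0.3347683194; exp(-qT) = 0.9851119396; exp(-rT) = 0.9782402351
Vega = S * exp(-qT) * phi(d1) * sqrt(T) = 93.6500 * 0.9851119396 * 0.3347683194 * 0.7071067812 = 21.838496


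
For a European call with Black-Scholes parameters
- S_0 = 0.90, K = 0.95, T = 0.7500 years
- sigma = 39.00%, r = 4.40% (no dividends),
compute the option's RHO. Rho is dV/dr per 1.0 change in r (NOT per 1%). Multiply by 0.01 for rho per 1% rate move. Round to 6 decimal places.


d1 = 0.1064997441; d2 = -0.2312501633
phi(d1) = 0.3966862429; exp(-qT) = 1.0000000000; exp(-rT) = 0.9675385596
N(d2) = 0.4085602306
Rho = K*T*exp(-rT)*N(d2) = 0.9500 * 0.7500 * 0.9675385596 * 0.4085602306 = 0.281650

Answer: Rho = 0.281650


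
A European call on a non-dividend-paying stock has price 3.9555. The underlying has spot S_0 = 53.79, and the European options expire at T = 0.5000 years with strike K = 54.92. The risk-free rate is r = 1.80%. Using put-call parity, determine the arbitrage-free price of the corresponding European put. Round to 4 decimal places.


Put-call parity: C - P = S_0 * exp(-qT) - K * exp(-rT).
S_0 * exp(-qT) = 53.7900 * 1.00000000 = 53.79000000
K * exp(-rT) = 54.9200 * 0.99104038 = 54.42793760
P = C - S*exp(-qT) + K*exp(-rT)
P = 3.9555 - 53.79000000 + 54.42793760 = 4.5934

Answer: Put price = 4.5934


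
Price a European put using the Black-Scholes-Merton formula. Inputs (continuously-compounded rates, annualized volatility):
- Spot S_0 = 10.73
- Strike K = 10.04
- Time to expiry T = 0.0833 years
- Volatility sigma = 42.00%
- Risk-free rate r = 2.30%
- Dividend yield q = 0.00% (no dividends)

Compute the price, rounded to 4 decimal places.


Answer: Price = 0.2244

Derivation:
d1 = (ln(S/K) + (r - q + 0.5*sigma^2) * T) / (sigma * sqrt(T)) = 0.62473054
d2 = d1 - sigma * sqrt(T) = 0.50351124
exp(-rT) = 0.99808593; exp(-qT) = 1.00000000
P = K * exp(-rT) * N(-d2) - S_0 * exp(-qT) * N(-d1)
N(-d1) = 0.26607396; N(-d2) = 0.30730244
P = 10.0400 * 0.99808593 * 0.30730244 - 10.7300 * 1.00000000 * 0.26607396 = 0.2244


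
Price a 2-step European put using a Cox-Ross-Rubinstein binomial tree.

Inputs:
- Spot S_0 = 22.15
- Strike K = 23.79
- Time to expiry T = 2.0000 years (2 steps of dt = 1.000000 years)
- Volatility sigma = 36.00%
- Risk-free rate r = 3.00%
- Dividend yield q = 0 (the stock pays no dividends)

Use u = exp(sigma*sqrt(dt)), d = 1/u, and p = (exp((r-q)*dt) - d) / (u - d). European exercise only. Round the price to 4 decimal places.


dt = T/N = 1.000000
u = exp(sigma*sqrt(dt)) = 1.433329; d = 1/u = 0.697676
p = (exp((r-q)*dt) - d) / (u - d) = 0.452358
Discount per step: exp(-r*dt) = 0.970446
Stock lattice S(k, i) with i counting down-moves:
  k=0: S(0,0) = 22.1500
  k=1: S(1,0) = 31.7482; S(1,1) = 15.4535
  k=2: S(2,0) = 45.5057; S(2,1) = 22.1500; S(2,2) = 10.7816
Terminal payoffs V(N, i) = max(K - S_T, 0):
  V(2,0) = 0.000000; V(2,1) = 1.640000; V(2,2) = 13.008438
Backward induction: V(k, i) = exp(-r*dt) * [p * V(k+1, i) + (1-p) * V(k+1, i+1)].
  V(1,0) = exp(-r*dt) * [p*0.000000 + (1-p)*1.640000] = 0.871590
  V(1,1) = exp(-r*dt) * [p*1.640000 + (1-p)*13.008438] = 7.633369
  V(0,0) = exp(-r*dt) * [p*0.871590 + (1-p)*7.633369] = 4.439426

Answer: Price = V(0,0) = 4.4394


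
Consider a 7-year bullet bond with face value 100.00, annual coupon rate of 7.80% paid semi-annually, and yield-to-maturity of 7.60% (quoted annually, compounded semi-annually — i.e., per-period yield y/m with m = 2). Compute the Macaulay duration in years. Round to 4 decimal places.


Coupon per period c = face * coupon_rate / m = 3.900000
Periods per year m = 2; per-period yield y/m = 0.038000
Number of cashflows N = 14
Cashflows (t years, CF_t, discount factor 1/(1+y/m)^(m*t), PV):
  t = 0.5000: CF_t = 3.900000, DF = 0.963391, PV = 3.757225
  t = 1.0000: CF_t = 3.900000, DF = 0.928122, PV = 3.619678
  t = 1.5000: CF_t = 3.900000, DF = 0.894145, PV = 3.487165
  t = 2.0000: CF_t = 3.900000, DF = 0.861411, PV = 3.359504
  t = 2.5000: CF_t = 3.900000, DF = 0.829876, PV = 3.236517
  t = 3.0000: CF_t = 3.900000, DF = 0.799495, PV = 3.118031
  t = 3.5000: CF_t = 3.900000, DF = 0.770227, PV = 3.003884
  t = 4.0000: CF_t = 3.900000, DF = 0.742030, PV = 2.893915
  t = 4.5000: CF_t = 3.900000, DF = 0.714865, PV = 2.787972
  t = 5.0000: CF_t = 3.900000, DF = 0.688694, PV = 2.685908
  t = 5.5000: CF_t = 3.900000, DF = 0.663482, PV = 2.587580
  t = 6.0000: CF_t = 3.900000, DF = 0.639193, PV = 2.492851
  t = 6.5000: CF_t = 3.900000, DF = 0.615793, PV = 2.401591
  t = 7.0000: CF_t = 103.900000, DF = 0.593249, PV = 61.638576
Price P = sum_t PV_t = 101.070397
Macaulay numerator sum_t t * PV_t:
  t * PV_t at t = 0.5000: 1.878613
  t * PV_t at t = 1.0000: 3.619678
  t * PV_t at t = 1.5000: 5.230748
  t * PV_t at t = 2.0000: 6.719008
  t * PV_t at t = 2.5000: 8.091292
  t * PV_t at t = 3.0000: 9.354094
  t * PV_t at t = 3.5000: 10.513593
  t * PV_t at t = 4.0000: 11.575660
  t * PV_t at t = 4.5000: 12.545875
  t * PV_t at t = 5.0000: 13.429538
  t * PV_t at t = 5.5000: 14.231688
  t * PV_t at t = 6.0000: 14.957108
  t * PV_t at t = 6.5000: 15.610340
  t * PV_t at t = 7.0000: 431.470033
Macaulay duration D = (sum_t t * PV_t) / P = 559.227268 / 101.070397 = 5.533047

Answer: Macaulay duration = 5.5330 years


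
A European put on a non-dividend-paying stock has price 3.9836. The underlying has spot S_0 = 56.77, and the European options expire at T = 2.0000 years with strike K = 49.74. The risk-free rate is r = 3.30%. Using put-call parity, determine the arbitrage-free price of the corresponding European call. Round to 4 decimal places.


Answer: Call price = 14.1905

Derivation:
Put-call parity: C - P = S_0 * exp(-qT) - K * exp(-rT).
S_0 * exp(-qT) = 56.7700 * 1.00000000 = 56.77000000
K * exp(-rT) = 49.7400 * 0.93613086 = 46.56314919
C = P + S*exp(-qT) - K*exp(-rT)
C = 3.9836 + 56.77000000 - 46.56314919 = 14.1905


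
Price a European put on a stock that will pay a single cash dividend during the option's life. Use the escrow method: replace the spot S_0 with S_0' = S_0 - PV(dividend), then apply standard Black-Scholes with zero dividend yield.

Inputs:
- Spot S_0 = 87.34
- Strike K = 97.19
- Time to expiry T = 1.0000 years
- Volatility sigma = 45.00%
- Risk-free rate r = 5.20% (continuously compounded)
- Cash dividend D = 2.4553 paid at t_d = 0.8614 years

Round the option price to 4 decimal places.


PV(D) = D * exp(-r * t_d) = 2.4553 * 0.95619559 = 2.34774702
S_0' = S_0 - PV(D) = 87.3400 - 2.34774702 = 84.99225298
d1 = (ln(S_0'/K) + (r + sigma^2/2)*T) / (sigma*sqrt(T)) = 0.04253841
d2 = d1 - sigma*sqrt(T) = -0.40746159
exp(-rT) = 0.94932887
N(-d1) = 0.48303475; N(-d2) = 0.65816550
P = K * exp(-rT) * N(-d2) - S_0' * N(-d1) = 97.1900 * 0.94932887 * 0.65816550 - 84.99225298 * 0.48303475 = 19.6716

Answer: Price = 19.6716


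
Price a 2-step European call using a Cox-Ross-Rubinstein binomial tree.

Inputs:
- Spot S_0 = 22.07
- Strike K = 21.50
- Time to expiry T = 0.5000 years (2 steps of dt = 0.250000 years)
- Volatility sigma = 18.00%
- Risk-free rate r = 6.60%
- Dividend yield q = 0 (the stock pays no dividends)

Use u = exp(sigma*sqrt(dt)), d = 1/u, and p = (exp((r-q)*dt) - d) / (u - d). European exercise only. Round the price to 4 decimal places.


Answer: Price = V(0,0) = 1.8168

Derivation:
dt = T/N = 0.250000
u = exp(sigma*sqrt(dt)) = 1.094174; d = 1/u = 0.913931
p = (exp((r-q)*dt) - d) / (u - d) = 0.569818
Discount per step: exp(-r*dt) = 0.983635
Stock lattice S(k, i) with i counting down-moves:
  k=0: S(0,0) = 22.0700
  k=1: S(1,0) = 24.1484; S(1,1) = 20.1705
  k=2: S(2,0) = 26.4226; S(2,1) = 22.0700; S(2,2) = 18.4344
Terminal payoffs V(N, i) = max(S_T - K, 0):
  V(2,0) = 4.922587; V(2,1) = 0.570000; V(2,2) = 0.000000
Backward induction: V(k, i) = exp(-r*dt) * [p * V(k+1, i) + (1-p) * V(k+1, i+1)].
  V(1,0) = exp(-r*dt) * [p*4.922587 + (1-p)*0.570000] = 3.000266
  V(1,1) = exp(-r*dt) * [p*0.570000 + (1-p)*0.000000] = 0.319481
  V(0,0) = exp(-r*dt) * [p*3.000266 + (1-p)*0.319481] = 1.816813


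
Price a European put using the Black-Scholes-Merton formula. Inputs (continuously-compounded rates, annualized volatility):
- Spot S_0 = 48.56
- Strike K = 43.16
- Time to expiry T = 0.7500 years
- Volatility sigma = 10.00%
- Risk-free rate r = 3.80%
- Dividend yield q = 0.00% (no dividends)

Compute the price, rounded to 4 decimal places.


d1 = (ln(S/K) + (r - q + 0.5*sigma^2) * T) / (sigma * sqrt(T)) = 1.73362127
d2 = d1 - sigma * sqrt(T) = 1.64701873
exp(-rT) = 0.97190229; exp(-qT) = 1.00000000
P = K * exp(-rT) * N(-d2) - S_0 * exp(-qT) * N(-d1)
N(-d1) = 0.04149265; N(-d2) = 0.04977710
P = 43.1600 * 0.97190229 * 0.04977710 - 48.5600 * 1.00000000 * 0.04149265 = 0.0731

Answer: Price = 0.0731


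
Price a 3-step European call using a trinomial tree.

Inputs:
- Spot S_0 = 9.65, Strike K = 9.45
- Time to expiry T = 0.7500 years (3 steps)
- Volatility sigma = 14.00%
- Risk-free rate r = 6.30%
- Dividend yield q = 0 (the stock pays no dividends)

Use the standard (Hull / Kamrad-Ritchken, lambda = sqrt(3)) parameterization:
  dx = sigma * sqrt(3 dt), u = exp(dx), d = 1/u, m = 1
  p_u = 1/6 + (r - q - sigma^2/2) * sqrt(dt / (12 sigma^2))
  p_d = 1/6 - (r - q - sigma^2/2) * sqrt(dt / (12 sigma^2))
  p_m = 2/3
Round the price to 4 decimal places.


Answer: Price = V(0,0) = 0.8174

Derivation:
dt = T/N = 0.250000; dx = sigma*sqrt(3*dt) = 0.121244
u = exp(dx) = 1.128900; d = 1/u = 0.885818
p_u = 0.221515, p_m = 0.666667, p_d = 0.111818
Discount per step: exp(-r*dt) = 0.984373
Stock lattice S(k, j) with j the centered position index:
  k=0: S(0,+0) = 9.6500
  k=1: S(1,-1) = 8.5481; S(1,+0) = 9.6500; S(1,+1) = 10.8939
  k=2: S(2,-2) = 7.5721; S(2,-1) = 8.5481; S(2,+0) = 9.6500; S(2,+1) = 10.8939; S(2,+2) = 12.2981
  k=3: S(3,-3) = 6.7075; S(3,-2) = 7.5721; S(3,-1) = 8.5481; S(3,+0) = 9.6500; S(3,+1) = 10.8939; S(3,+2) = 12.2981; S(3,+3) = 13.8833
Terminal payoffs V(N, j) = max(S_T - K, 0):
  V(3,-3) = 0.000000; V(3,-2) = 0.000000; V(3,-1) = 0.000000; V(3,+0) = 0.200000; V(3,+1) = 1.443883; V(3,+2) = 2.848103; V(3,+3) = 4.433326
Backward induction: V(k, j) = exp(-r*dt) * [p_u * V(k+1, j+1) + p_m * V(k+1, j) + p_d * V(k+1, j-1)]
  V(2,-2) = exp(-r*dt) * [p_u*0.000000 + p_m*0.000000 + p_d*0.000000] = 0.000000
  V(2,-1) = exp(-r*dt) * [p_u*0.200000 + p_m*0.000000 + p_d*0.000000] = 0.043611
  V(2,+0) = exp(-r*dt) * [p_u*1.443883 + p_m*0.200000 + p_d*0.000000] = 0.446093
  V(2,+1) = exp(-r*dt) * [p_u*2.848103 + p_m*1.443883 + p_d*0.200000] = 1.590600
  V(2,+2) = exp(-r*dt) * [p_u*4.433326 + p_m*2.848103 + p_d*1.443883] = 2.994696
  V(1,-1) = exp(-r*dt) * [p_u*0.446093 + p_m*0.043611 + p_d*0.000000] = 0.125892
  V(1,+0) = exp(-r*dt) * [p_u*1.590600 + p_m*0.446093 + p_d*0.043611] = 0.644384
  V(1,+1) = exp(-r*dt) * [p_u*2.994696 + p_m*1.590600 + p_d*0.446093] = 1.745935
  V(0,+0) = exp(-r*dt) * [p_u*1.745935 + p_m*0.644384 + p_d*0.125892] = 0.817441


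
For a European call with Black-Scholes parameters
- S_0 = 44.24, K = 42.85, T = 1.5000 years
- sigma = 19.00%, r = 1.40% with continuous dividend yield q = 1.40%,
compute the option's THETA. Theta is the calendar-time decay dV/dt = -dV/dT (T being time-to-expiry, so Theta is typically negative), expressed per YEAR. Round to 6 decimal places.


d1 = 0.2535381409; d2 = 0.0208366153
phi(d1) = 0.3863238284; exp(-qT) = 0.9792189646; exp(-rT) = 0.9792189646
Theta = -S*exp(-qT)*phi(d1)*sigma/(2*sqrt(T)) - r*K*exp(-rT)*N(d2) + q*S*exp(-qT)*N(d1)
N(d1) = 0.6000738042; N(d2) = 0.5083120054; sqrt(T) = 1.2247448714
Term 1 = -44.2400 * 0.9792189646 * 0.3863238284 * 0.1900 / (2 * 1.2247448714) = -1.2981485905
Term 2 = -0.0140 * 42.8500 * 0.9792189646 * 0.5083120054 = -0.2985994785
Term 3 = 0.0140 * 44.2400 * 0.9792189646 * 0.6000738042 = 0.3639381962
Theta = -1.2981485905 + (-0.2985994785) + (0.3639381962) = -1.232810

Answer: Theta = -1.232810


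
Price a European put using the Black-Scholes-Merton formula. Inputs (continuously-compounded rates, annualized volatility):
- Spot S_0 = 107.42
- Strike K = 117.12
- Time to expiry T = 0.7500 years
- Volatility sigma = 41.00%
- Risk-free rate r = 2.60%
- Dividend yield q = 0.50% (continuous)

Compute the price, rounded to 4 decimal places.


Answer: Price = 19.8582

Derivation:
d1 = (ln(S/K) + (r - q + 0.5*sigma^2) * T) / (sigma * sqrt(T)) = -0.02158773
d2 = d1 - sigma * sqrt(T) = -0.37665815
exp(-rT) = 0.98068890; exp(-qT) = 0.99625702
P = K * exp(-rT) * N(-d2) - S_0 * exp(-qT) * N(-d1)
N(-d1) = 0.50861159; N(-d2) = 0.64678617
P = 117.1200 * 0.98068890 * 0.64678617 - 107.4200 * 0.99625702 * 0.50861159 = 19.8582


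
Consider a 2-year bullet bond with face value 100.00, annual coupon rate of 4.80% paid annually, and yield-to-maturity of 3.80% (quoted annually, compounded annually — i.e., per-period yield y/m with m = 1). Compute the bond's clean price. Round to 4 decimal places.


Coupon per period c = face * coupon_rate / m = 4.800000
Periods per year m = 1; per-period yield y/m = 0.038000
Number of cashflows N = 2
Cashflows (t years, CF_t, discount factor 1/(1+y/m)^(m*t), PV):
  t = 1.0000: CF_t = 4.800000, DF = 0.963391, PV = 4.624277
  t = 2.0000: CF_t = 104.800000, DF = 0.928122, PV = 97.267236
Price P = sum_t PV_t = 101.891514

Answer: Price = 101.8915


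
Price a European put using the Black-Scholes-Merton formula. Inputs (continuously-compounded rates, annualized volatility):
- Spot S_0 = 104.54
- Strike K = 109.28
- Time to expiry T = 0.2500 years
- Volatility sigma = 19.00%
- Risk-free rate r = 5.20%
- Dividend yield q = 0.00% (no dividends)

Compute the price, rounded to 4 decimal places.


Answer: Price = 5.9047

Derivation:
d1 = (ln(S/K) + (r - q + 0.5*sigma^2) * T) / (sigma * sqrt(T)) = -0.28243287
d2 = d1 - sigma * sqrt(T) = -0.37743287
exp(-rT) = 0.98708414; exp(-qT) = 1.00000000
P = K * exp(-rT) * N(-d2) - S_0 * exp(-qT) * N(-d1)
N(-d1) = 0.61119419; N(-d2) = 0.64707403
P = 109.2800 * 0.98708414 * 0.64707403 - 104.5400 * 1.00000000 * 0.61119419 = 5.9047


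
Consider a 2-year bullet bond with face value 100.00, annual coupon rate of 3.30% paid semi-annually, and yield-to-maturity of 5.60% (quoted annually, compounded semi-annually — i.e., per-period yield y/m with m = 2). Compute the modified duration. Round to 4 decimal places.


Answer: Modified duration = 1.8975

Derivation:
Coupon per period c = face * coupon_rate / m = 1.650000
Periods per year m = 2; per-period yield y/m = 0.028000
Number of cashflows N = 4
Cashflows (t years, CF_t, discount factor 1/(1+y/m)^(m*t), PV):
  t = 0.5000: CF_t = 1.650000, DF = 0.972763, PV = 1.605058
  t = 1.0000: CF_t = 1.650000, DF = 0.946267, PV = 1.561341
  t = 1.5000: CF_t = 1.650000, DF = 0.920493, PV = 1.518814
  t = 2.0000: CF_t = 101.650000, DF = 0.895422, PV = 91.019600
Price P = sum_t PV_t = 95.704814
First compute Macaulay numerator sum_t t * PV_t:
  t * PV_t at t = 0.5000: 0.802529
  t * PV_t at t = 1.0000: 1.561341
  t * PV_t at t = 1.5000: 2.278221
  t * PV_t at t = 2.0000: 182.039201
Macaulay duration D = 186.681292 / 95.704814 = 1.950595
Modified duration = D / (1 + y/m) = 1.950595 / (1 + 0.028000) = 1.897466


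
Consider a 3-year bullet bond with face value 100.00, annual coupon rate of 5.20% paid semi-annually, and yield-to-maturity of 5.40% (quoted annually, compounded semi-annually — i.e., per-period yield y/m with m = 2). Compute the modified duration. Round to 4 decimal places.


Answer: Modified duration = 2.7416

Derivation:
Coupon per period c = face * coupon_rate / m = 2.600000
Periods per year m = 2; per-period yield y/m = 0.027000
Number of cashflows N = 6
Cashflows (t years, CF_t, discount factor 1/(1+y/m)^(m*t), PV):
  t = 0.5000: CF_t = 2.600000, DF = 0.973710, PV = 2.531646
  t = 1.0000: CF_t = 2.600000, DF = 0.948111, PV = 2.465088
  t = 1.5000: CF_t = 2.600000, DF = 0.923185, PV = 2.400281
  t = 2.0000: CF_t = 2.600000, DF = 0.898914, PV = 2.337177
  t = 2.5000: CF_t = 2.600000, DF = 0.875282, PV = 2.275732
  t = 3.0000: CF_t = 102.600000, DF = 0.852270, PV = 87.442930
Price P = sum_t PV_t = 99.452853
First compute Macaulay numerator sum_t t * PV_t:
  t * PV_t at t = 0.5000: 1.265823
  t * PV_t at t = 1.0000: 2.465088
  t * PV_t at t = 1.5000: 3.600421
  t * PV_t at t = 2.0000: 4.674354
  t * PV_t at t = 2.5000: 5.689330
  t * PV_t at t = 3.0000: 262.328789
Macaulay duration D = 280.023804 / 99.452853 = 2.815644
Modified duration = D / (1 + y/m) = 2.815644 / (1 + 0.027000) = 2.741620


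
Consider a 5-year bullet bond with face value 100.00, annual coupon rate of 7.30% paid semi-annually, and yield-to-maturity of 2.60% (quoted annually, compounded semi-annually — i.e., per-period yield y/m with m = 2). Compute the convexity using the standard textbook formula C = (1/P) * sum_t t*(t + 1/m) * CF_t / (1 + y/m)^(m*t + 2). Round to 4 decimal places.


Answer: Convexity = 22.2248

Derivation:
Coupon per period c = face * coupon_rate / m = 3.650000
Periods per year m = 2; per-period yield y/m = 0.013000
Number of cashflows N = 10
Cashflows (t years, CF_t, discount factor 1/(1+y/m)^(m*t), PV):
  t = 0.5000: CF_t = 3.650000, DF = 0.987167, PV = 3.603159
  t = 1.0000: CF_t = 3.650000, DF = 0.974498, PV = 3.556919
  t = 1.5000: CF_t = 3.650000, DF = 0.961992, PV = 3.511272
  t = 2.0000: CF_t = 3.650000, DF = 0.949647, PV = 3.466212
  t = 2.5000: CF_t = 3.650000, DF = 0.937460, PV = 3.421729
  t = 3.0000: CF_t = 3.650000, DF = 0.925429, PV = 3.377818
  t = 3.5000: CF_t = 3.650000, DF = 0.913553, PV = 3.334469
  t = 4.0000: CF_t = 3.650000, DF = 0.901829, PV = 3.291678
  t = 4.5000: CF_t = 3.650000, DF = 0.890256, PV = 3.249435
  t = 5.0000: CF_t = 103.650000, DF = 0.878831, PV = 91.090871
Price P = sum_t PV_t = 121.903562
Convexity numerator sum_t t*(t + 1/m) * CF_t / (1+y/m)^(m*t + 2):
  t = 0.5000: term = 1.755636
  t = 1.0000: term = 5.199318
  t = 1.5000: term = 10.265188
  t = 2.0000: term = 16.889088
  t = 2.5000: term = 25.008521
  t = 3.0000: term = 34.562616
  t = 3.5000: term = 45.492090
  t = 4.0000: term = 57.739220
  t = 4.5000: term = 71.247804
  t = 5.0000: term = 2441.117342
Convexity = (1/P) * sum = 2709.276822 / 121.903562 = 22.224755


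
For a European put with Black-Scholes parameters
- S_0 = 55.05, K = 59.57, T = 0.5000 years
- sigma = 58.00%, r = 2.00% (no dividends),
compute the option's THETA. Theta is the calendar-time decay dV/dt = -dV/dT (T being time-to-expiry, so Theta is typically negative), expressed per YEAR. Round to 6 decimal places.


d1 = 0.0370372085; d2 = -0.3730847246
phi(d1) = 0.3986687487; exp(-qT) = 1.0000000000; exp(-rT) = 0.9900498337
Theta = -S*exp(-qT)*phi(d1)*sigma/(2*sqrt(T)) + r*K*exp(-rT)*N(-d2) - q*S*exp(-qT)*N(-d1)
N(-d1) = 0.4852276690; N(-d2) = 0.6454573064; sqrt(T) = 0.7071067812
Term 1 = -55.0500 * 1.0000000000 * 0.3986687487 * 0.5800 / (2 * 0.7071067812) = -9.0008290231
Term 2 = 0.0200 * 59.5700 * 0.9900498337 * 0.6454573064 = 0.7613461785
Term 3 = 0 (no dividend yield, q = 0)
Theta = -9.0008290231 + (0.7613461785) + (0.0000000000) = -8.239483

Answer: Theta = -8.239483


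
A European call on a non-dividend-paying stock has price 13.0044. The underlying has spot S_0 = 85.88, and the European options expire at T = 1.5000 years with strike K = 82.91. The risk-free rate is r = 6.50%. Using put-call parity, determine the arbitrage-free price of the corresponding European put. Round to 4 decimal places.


Put-call parity: C - P = S_0 * exp(-qT) - K * exp(-rT).
S_0 * exp(-qT) = 85.8800 * 1.00000000 = 85.88000000
K * exp(-rT) = 82.9100 * 0.90710234 = 75.20785514
P = C - S*exp(-qT) + K*exp(-rT)
P = 13.0044 - 85.88000000 + 75.20785514 = 2.3323

Answer: Put price = 2.3323


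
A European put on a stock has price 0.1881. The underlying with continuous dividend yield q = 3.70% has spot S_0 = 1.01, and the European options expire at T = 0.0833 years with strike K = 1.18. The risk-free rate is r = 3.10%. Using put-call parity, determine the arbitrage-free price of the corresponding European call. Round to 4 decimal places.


Put-call parity: C - P = S_0 * exp(-qT) - K * exp(-rT).
S_0 * exp(-qT) = 1.0100 * 0.99692264 = 1.00689187
K * exp(-rT) = 1.1800 * 0.99742103 = 1.17695682
C = P + S*exp(-qT) - K*exp(-rT)
C = 0.1881 + 1.00689187 - 1.17695682 = 0.0180

Answer: Call price = 0.0180


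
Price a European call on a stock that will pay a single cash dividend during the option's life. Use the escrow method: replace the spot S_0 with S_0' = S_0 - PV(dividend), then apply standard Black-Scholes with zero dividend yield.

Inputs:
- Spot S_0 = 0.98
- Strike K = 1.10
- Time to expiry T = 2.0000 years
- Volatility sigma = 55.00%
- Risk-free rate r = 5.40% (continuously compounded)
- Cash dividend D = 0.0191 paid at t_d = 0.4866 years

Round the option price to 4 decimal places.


Answer: Price = 0.2821

Derivation:
PV(D) = D * exp(-r * t_d) = 0.0191 * 0.97406582 = 0.01860466
S_0' = S_0 - PV(D) = 0.9800 - 0.01860466 = 0.96139534
d1 = (ln(S_0'/K) + (r + sigma^2/2)*T) / (sigma*sqrt(T)) = 0.35460795
d2 = d1 - sigma*sqrt(T) = -0.42320951
exp(-rT) = 0.89762760
N(d1) = 0.63855834; N(d2) = 0.33607120
C = S_0' * N(d1) - K * exp(-rT) * N(d2) = 0.96139534 * 0.63855834 - 1.1000 * 0.89762760 * 0.33607120 = 0.2821


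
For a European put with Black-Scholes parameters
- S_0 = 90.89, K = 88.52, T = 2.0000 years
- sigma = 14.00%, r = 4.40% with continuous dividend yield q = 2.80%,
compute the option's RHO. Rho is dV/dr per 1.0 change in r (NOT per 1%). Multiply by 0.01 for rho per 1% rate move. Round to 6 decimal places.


d1 = 0.3940679269; d2 = 0.1960780282
phi(d1) = 0.3691385251; exp(-qT) = 0.9455391359; exp(-rT) = 0.9157608767
N(-d2) = 0.4222745467
Rho = -K*T*exp(-rT)*N(-d2) = -88.5200 * 2.0000 * 0.9157608767 * 0.4222745467 = -68.461812

Answer: Rho = -68.461812


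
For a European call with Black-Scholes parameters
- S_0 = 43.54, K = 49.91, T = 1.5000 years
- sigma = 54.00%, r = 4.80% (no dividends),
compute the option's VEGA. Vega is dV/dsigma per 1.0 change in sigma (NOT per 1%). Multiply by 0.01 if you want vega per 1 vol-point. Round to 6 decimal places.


d1 = 0.2330926461; d2 = -0.4282695845
phi(d1) = 0.3882504632; exp(-qT) = 1.0000000000; exp(-rT) = 0.9305308958
Vega = S * exp(-qT) * phi(d1) * sqrt(T) = 43.5400 * 1.0000000000 * 0.3882504632 * 1.2247448714 = 20.703608

Answer: Vega = 20.703608


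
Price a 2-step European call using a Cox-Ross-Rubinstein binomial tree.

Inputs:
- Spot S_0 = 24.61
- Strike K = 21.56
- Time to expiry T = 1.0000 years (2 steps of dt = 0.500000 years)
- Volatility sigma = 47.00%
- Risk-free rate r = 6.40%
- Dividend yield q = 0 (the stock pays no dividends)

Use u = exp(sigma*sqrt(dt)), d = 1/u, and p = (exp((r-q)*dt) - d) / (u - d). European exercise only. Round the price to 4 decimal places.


dt = T/N = 0.500000
u = exp(sigma*sqrt(dt)) = 1.394227; d = 1/u = 0.717243
p = (exp((r-q)*dt) - d) / (u - d) = 0.465704
Discount per step: exp(-r*dt) = 0.968507
Stock lattice S(k, i) with i counting down-moves:
  k=0: S(0,0) = 24.6100
  k=1: S(1,0) = 34.3119; S(1,1) = 17.6514
  k=2: S(2,0) = 47.8386; S(2,1) = 24.6100; S(2,2) = 12.6603
Terminal payoffs V(N, i) = max(S_T - K, 0):
  V(2,0) = 26.278619; V(2,1) = 3.050000; V(2,2) = 0.000000
Backward induction: V(k, i) = exp(-r*dt) * [p * V(k+1, i) + (1-p) * V(k+1, i+1)].
  V(1,0) = exp(-r*dt) * [p*26.278619 + (1-p)*3.050000] = 13.430926
  V(1,1) = exp(-r*dt) * [p*3.050000 + (1-p)*0.000000] = 1.375665
  V(0,0) = exp(-r*dt) * [p*13.430926 + (1-p)*1.375665] = 6.769717

Answer: Price = V(0,0) = 6.7697


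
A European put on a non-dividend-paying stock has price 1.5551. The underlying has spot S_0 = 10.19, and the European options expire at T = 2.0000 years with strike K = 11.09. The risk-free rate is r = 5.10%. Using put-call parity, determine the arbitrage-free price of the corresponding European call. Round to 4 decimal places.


Answer: Call price = 1.7305

Derivation:
Put-call parity: C - P = S_0 * exp(-qT) - K * exp(-rT).
S_0 * exp(-qT) = 10.1900 * 1.00000000 = 10.19000000
K * exp(-rT) = 11.0900 * 0.90302955 = 10.01459773
C = P + S*exp(-qT) - K*exp(-rT)
C = 1.5551 + 10.19000000 - 10.01459773 = 1.7305


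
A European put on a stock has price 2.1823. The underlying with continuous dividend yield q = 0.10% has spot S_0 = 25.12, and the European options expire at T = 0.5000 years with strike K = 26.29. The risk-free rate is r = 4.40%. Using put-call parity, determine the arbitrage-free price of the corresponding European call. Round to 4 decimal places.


Put-call parity: C - P = S_0 * exp(-qT) - K * exp(-rT).
S_0 * exp(-qT) = 25.1200 * 0.99950012 = 25.10744314
K * exp(-rT) = 26.2900 * 0.97824024 = 25.71793578
C = P + S*exp(-qT) - K*exp(-rT)
C = 2.1823 + 25.10744314 - 25.71793578 = 1.5718

Answer: Call price = 1.5718


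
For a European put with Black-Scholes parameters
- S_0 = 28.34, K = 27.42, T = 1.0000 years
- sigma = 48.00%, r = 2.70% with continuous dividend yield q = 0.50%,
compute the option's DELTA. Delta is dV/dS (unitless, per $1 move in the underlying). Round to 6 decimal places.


Answer: Delta = -0.359647

Derivation:
d1 = 0.3545865836; d2 = -0.1254134164
phi(d1) = 0.3746345147; exp(-qT) = 0.9950124792; exp(-rT) = 0.9733612415
N(-d1) = 0.3614496643
Delta = -exp(-qT) * N(-d1) = -0.9950124792 * 0.3614496643 = -0.359647


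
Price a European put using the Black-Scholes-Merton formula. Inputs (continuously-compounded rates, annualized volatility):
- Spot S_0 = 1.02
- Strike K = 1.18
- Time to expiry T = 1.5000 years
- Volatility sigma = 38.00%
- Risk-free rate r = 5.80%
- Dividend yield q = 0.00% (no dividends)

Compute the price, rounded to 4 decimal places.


d1 = (ln(S/K) + (r - q + 0.5*sigma^2) * T) / (sigma * sqrt(T)) = 0.10654891
d2 = d1 - sigma * sqrt(T) = -0.35885414
exp(-rT) = 0.91667710; exp(-qT) = 1.00000000
P = K * exp(-rT) * N(-d2) - S_0 * exp(-qT) * N(-d1)
N(-d1) = 0.45757342; N(-d2) = 0.64014790
P = 1.1800 * 0.91667710 * 0.64014790 - 1.0200 * 1.00000000 * 0.45757342 = 0.2257

Answer: Price = 0.2257


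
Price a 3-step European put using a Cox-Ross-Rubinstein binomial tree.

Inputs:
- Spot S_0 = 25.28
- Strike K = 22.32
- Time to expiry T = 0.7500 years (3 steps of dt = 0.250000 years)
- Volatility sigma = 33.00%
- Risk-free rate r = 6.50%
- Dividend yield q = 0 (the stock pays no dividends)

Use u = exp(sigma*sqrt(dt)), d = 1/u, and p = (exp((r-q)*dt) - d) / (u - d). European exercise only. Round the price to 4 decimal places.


Answer: Price = V(0,0) = 1.0934

Derivation:
dt = T/N = 0.250000
u = exp(sigma*sqrt(dt)) = 1.179393; d = 1/u = 0.847894
p = (exp((r-q)*dt) - d) / (u - d) = 0.508263
Discount per step: exp(-r*dt) = 0.983881
Stock lattice S(k, i) with i counting down-moves:
  k=0: S(0,0) = 25.2800
  k=1: S(1,0) = 29.8151; S(1,1) = 21.4348
  k=2: S(2,0) = 35.1637; S(2,1) = 25.2800; S(2,2) = 18.1744
  k=3: S(3,0) = 41.4718; S(3,1) = 29.8151; S(3,2) = 21.4348; S(3,3) = 15.4100
Terminal payoffs V(N, i) = max(K - S_T, 0):
  V(3,0) = 0.000000; V(3,1) = 0.000000; V(3,2) = 0.885247; V(3,3) = 6.910047
Backward induction: V(k, i) = exp(-r*dt) * [p * V(k+1, i) + (1-p) * V(k+1, i+1)].
  V(2,0) = exp(-r*dt) * [p*0.000000 + (1-p)*0.000000] = 0.000000
  V(2,1) = exp(-r*dt) * [p*0.000000 + (1-p)*0.885247] = 0.428292
  V(2,2) = exp(-r*dt) * [p*0.885247 + (1-p)*6.910047] = 3.785839
  V(1,0) = exp(-r*dt) * [p*0.000000 + (1-p)*0.428292] = 0.207212
  V(1,1) = exp(-r*dt) * [p*0.428292 + (1-p)*3.785839] = 2.045804
  V(0,0) = exp(-r*dt) * [p*0.207212 + (1-p)*2.045804] = 1.093402


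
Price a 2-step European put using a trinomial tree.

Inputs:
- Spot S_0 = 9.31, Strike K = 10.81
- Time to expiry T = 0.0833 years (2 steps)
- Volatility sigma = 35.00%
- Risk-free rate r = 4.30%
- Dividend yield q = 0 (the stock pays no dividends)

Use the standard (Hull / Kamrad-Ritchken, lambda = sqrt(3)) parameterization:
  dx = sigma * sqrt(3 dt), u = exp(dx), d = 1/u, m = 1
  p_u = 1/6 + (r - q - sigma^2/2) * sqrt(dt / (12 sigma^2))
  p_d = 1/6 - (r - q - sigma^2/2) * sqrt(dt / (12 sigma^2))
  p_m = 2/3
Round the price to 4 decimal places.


Answer: Price = V(0,0) = 1.4911

Derivation:
dt = T/N = 0.041650; dx = sigma*sqrt(3*dt) = 0.123719
u = exp(dx) = 1.131698; d = 1/u = 0.883628
p_u = 0.163595, p_m = 0.666667, p_d = 0.169739
Discount per step: exp(-r*dt) = 0.998211
Stock lattice S(k, j) with j the centered position index:
  k=0: S(0,+0) = 9.3100
  k=1: S(1,-1) = 8.2266; S(1,+0) = 9.3100; S(1,+1) = 10.5361
  k=2: S(2,-2) = 7.2692; S(2,-1) = 8.2266; S(2,+0) = 9.3100; S(2,+1) = 10.5361; S(2,+2) = 11.9237
Terminal payoffs V(N, j) = max(K - S_T, 0):
  V(2,-2) = 3.540764; V(2,-1) = 2.583422; V(2,+0) = 1.500000; V(2,+1) = 0.273894; V(2,+2) = 0.000000
Backward induction: V(k, j) = exp(-r*dt) * [p_u * V(k+1, j+1) + p_m * V(k+1, j) + p_d * V(k+1, j-1)]
  V(1,-1) = exp(-r*dt) * [p_u*1.500000 + p_m*2.583422 + p_d*3.540764] = 2.564081
  V(1,+0) = exp(-r*dt) * [p_u*0.273894 + p_m*1.500000 + p_d*2.583422] = 1.480660
  V(1,+1) = exp(-r*dt) * [p_u*0.000000 + p_m*0.273894 + p_d*1.500000] = 0.436422
  V(0,+0) = exp(-r*dt) * [p_u*0.436422 + p_m*1.480660 + p_d*2.564081] = 1.491054
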